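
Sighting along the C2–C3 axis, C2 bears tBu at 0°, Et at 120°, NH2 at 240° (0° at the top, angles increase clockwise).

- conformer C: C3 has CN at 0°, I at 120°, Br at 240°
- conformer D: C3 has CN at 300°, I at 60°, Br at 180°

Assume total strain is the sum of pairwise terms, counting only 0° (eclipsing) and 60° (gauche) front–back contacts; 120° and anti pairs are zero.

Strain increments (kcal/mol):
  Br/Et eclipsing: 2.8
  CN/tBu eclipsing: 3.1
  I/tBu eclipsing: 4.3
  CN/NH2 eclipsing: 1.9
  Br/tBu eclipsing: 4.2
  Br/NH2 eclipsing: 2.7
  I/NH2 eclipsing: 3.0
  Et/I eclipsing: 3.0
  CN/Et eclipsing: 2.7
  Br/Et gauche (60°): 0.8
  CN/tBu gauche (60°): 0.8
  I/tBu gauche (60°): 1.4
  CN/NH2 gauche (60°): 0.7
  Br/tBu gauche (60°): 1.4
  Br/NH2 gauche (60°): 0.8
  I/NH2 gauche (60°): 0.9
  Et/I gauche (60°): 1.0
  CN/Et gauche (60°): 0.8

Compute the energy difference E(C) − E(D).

+3.3 kcal/mol

C (eclipsed): tBu(0°)/CN(0°) eclipsed 3.1; Et(120°)/I(120°) eclipsed 3.0; NH2(240°)/Br(240°) eclipsed 2.7 → 8.8 kcal/mol.
D (staggered): tBu(0°)/CN(300°) gauche 0.8; tBu(0°)/I(60°) gauche 1.4; Et(120°)/I(60°) gauche 1.0; Et(120°)/Br(180°) gauche 0.8; NH2(240°)/CN(300°) gauche 0.7; NH2(240°)/Br(180°) gauche 0.8 → 5.5 kcal/mol.
E(C) − E(D) = 8.8 − 5.5 = +3.3 kcal/mol.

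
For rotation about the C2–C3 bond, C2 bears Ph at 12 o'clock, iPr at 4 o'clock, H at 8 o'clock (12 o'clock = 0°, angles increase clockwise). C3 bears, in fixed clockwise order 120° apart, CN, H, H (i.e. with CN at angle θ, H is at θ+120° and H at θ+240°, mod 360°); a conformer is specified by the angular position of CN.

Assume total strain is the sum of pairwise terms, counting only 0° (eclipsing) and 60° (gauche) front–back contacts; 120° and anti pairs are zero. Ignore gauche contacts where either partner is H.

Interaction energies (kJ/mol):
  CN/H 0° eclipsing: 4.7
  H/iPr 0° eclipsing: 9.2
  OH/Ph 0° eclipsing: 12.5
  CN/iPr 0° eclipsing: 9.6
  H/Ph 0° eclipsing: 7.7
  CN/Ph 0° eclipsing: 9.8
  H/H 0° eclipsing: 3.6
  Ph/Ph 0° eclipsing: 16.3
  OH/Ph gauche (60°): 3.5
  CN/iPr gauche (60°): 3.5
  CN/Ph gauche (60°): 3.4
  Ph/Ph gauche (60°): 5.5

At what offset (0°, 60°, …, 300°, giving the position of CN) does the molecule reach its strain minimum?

300°

CN at 0° (eclipsed): Ph(0°)/CN(0°) eclipsed 9.8; iPr(120°)/H(120°) eclipsed 9.2; H(240°)/H(240°) eclipsed 3.6 → 22.6 kJ/mol.
CN at 60° (staggered): Ph(0°)/CN(60°) gauche 3.4; iPr(120°)/CN(60°) gauche 3.5 → 6.9 kJ/mol.
CN at 120° (eclipsed): Ph(0°)/H(0°) eclipsed 7.7; iPr(120°)/CN(120°) eclipsed 9.6; H(240°)/H(240°) eclipsed 3.6 → 20.9 kJ/mol.
CN at 180° (staggered): iPr(120°)/CN(180°) gauche 3.5 → 3.5 kJ/mol.
CN at 240° (eclipsed): Ph(0°)/H(0°) eclipsed 7.7; iPr(120°)/H(120°) eclipsed 9.2; H(240°)/CN(240°) eclipsed 4.7 → 21.6 kJ/mol.
CN at 300° (staggered): Ph(0°)/CN(300°) gauche 3.4 → 3.4 kJ/mol.
The minimum (3.4 kJ/mol) occurs with CN at 300°.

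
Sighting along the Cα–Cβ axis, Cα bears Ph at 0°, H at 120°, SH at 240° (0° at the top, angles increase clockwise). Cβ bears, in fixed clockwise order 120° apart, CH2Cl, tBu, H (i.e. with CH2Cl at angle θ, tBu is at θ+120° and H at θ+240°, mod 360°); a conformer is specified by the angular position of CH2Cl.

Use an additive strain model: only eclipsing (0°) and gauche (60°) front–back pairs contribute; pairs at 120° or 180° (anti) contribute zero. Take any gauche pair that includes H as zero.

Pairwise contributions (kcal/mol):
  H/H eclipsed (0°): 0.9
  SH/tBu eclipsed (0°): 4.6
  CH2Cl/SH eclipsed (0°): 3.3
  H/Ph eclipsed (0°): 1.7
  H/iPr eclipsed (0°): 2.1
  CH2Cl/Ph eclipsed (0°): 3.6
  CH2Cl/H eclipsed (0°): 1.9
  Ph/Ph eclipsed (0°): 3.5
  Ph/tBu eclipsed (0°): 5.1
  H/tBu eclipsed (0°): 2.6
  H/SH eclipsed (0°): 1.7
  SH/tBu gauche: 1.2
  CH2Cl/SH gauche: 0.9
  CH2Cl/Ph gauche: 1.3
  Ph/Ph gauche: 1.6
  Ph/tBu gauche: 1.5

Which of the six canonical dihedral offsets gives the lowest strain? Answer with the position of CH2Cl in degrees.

60°

CH2Cl at 0° (eclipsed): Ph(0°)/CH2Cl(0°) eclipsed 3.6; H(120°)/tBu(120°) eclipsed 2.6; SH(240°)/H(240°) eclipsed 1.7 → 7.9 kcal/mol.
CH2Cl at 60° (staggered): Ph(0°)/CH2Cl(60°) gauche 1.3; SH(240°)/tBu(180°) gauche 1.2 → 2.5 kcal/mol.
CH2Cl at 120° (eclipsed): Ph(0°)/H(0°) eclipsed 1.7; H(120°)/CH2Cl(120°) eclipsed 1.9; SH(240°)/tBu(240°) eclipsed 4.6 → 8.2 kcal/mol.
CH2Cl at 180° (staggered): Ph(0°)/tBu(300°) gauche 1.5; SH(240°)/CH2Cl(180°) gauche 0.9; SH(240°)/tBu(300°) gauche 1.2 → 3.6 kcal/mol.
CH2Cl at 240° (eclipsed): Ph(0°)/tBu(0°) eclipsed 5.1; H(120°)/H(120°) eclipsed 0.9; SH(240°)/CH2Cl(240°) eclipsed 3.3 → 9.3 kcal/mol.
CH2Cl at 300° (staggered): Ph(0°)/CH2Cl(300°) gauche 1.3; Ph(0°)/tBu(60°) gauche 1.5; SH(240°)/CH2Cl(300°) gauche 0.9 → 3.7 kcal/mol.
The minimum (2.5 kcal/mol) occurs with CH2Cl at 60°.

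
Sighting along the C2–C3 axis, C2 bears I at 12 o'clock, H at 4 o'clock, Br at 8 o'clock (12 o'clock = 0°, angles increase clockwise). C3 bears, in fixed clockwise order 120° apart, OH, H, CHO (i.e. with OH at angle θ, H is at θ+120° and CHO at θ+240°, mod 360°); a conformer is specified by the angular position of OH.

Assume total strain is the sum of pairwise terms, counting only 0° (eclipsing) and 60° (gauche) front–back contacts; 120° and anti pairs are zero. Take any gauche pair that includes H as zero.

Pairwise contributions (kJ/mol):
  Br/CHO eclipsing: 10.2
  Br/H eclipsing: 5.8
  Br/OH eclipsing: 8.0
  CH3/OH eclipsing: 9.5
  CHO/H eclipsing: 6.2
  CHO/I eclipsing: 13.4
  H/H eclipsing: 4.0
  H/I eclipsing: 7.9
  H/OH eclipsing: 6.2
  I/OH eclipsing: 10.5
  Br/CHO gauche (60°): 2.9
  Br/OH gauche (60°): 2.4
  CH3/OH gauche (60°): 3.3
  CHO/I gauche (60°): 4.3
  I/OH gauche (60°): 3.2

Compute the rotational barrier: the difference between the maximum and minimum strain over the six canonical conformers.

OH at 0° is eclipsed. I at 0° is eclipsed with OH at 0° (10.5); H at 120° is eclipsed with H at 120° (4.0); Br at 240° is eclipsed with CHO at 240° (10.2). Total 24.7 kJ/mol.
OH at 60° is staggered. I at 0° is gauche with OH at 60° (3.2); I at 0° is gauche with CHO at 300° (4.3); Br at 240° is gauche with CHO at 300° (2.9). Total 10.4 kJ/mol.
OH at 120° is eclipsed. I at 0° is eclipsed with CHO at 0° (13.4); H at 120° is eclipsed with OH at 120° (6.2); Br at 240° is eclipsed with H at 240° (5.8). Total 25.4 kJ/mol.
OH at 180° is staggered. I at 0° is gauche with CHO at 60° (4.3); Br at 240° is gauche with OH at 180° (2.4). Total 6.7 kJ/mol.
OH at 240° is eclipsed. I at 0° is eclipsed with H at 0° (7.9); H at 120° is eclipsed with CHO at 120° (6.2); Br at 240° is eclipsed with OH at 240° (8.0). Total 22.1 kJ/mol.
OH at 300° is staggered. I at 0° is gauche with OH at 300° (3.2); Br at 240° is gauche with OH at 300° (2.4); Br at 240° is gauche with CHO at 180° (2.9). Total 8.5 kJ/mol.
Max at 120° (25.4 kJ/mol), min at 180° (6.7 kJ/mol); barrier = 18.7 kJ/mol.

18.7 kJ/mol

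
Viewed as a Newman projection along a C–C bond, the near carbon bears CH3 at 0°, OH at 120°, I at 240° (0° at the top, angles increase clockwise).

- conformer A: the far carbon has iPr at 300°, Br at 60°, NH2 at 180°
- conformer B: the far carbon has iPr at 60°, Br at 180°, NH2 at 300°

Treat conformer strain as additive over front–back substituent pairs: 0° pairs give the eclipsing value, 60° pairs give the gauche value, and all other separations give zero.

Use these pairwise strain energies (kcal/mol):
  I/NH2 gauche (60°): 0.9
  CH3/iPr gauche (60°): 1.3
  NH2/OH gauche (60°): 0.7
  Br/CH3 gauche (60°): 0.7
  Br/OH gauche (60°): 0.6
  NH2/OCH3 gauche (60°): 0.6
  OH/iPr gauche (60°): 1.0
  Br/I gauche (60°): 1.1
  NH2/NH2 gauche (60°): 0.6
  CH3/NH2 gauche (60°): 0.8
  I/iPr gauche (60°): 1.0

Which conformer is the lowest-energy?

A

A (staggered): CH3(0°)/iPr(300°) gauche 1.3; CH3(0°)/Br(60°) gauche 0.7; OH(120°)/Br(60°) gauche 0.6; OH(120°)/NH2(180°) gauche 0.7; I(240°)/iPr(300°) gauche 1.0; I(240°)/NH2(180°) gauche 0.9 → 5.2 kcal/mol.
B (staggered): CH3(0°)/iPr(60°) gauche 1.3; CH3(0°)/NH2(300°) gauche 0.8; OH(120°)/iPr(60°) gauche 1.0; OH(120°)/Br(180°) gauche 0.6; I(240°)/Br(180°) gauche 1.1; I(240°)/NH2(300°) gauche 0.9 → 5.7 kcal/mol.
A has the lowest total (5.2 kcal/mol).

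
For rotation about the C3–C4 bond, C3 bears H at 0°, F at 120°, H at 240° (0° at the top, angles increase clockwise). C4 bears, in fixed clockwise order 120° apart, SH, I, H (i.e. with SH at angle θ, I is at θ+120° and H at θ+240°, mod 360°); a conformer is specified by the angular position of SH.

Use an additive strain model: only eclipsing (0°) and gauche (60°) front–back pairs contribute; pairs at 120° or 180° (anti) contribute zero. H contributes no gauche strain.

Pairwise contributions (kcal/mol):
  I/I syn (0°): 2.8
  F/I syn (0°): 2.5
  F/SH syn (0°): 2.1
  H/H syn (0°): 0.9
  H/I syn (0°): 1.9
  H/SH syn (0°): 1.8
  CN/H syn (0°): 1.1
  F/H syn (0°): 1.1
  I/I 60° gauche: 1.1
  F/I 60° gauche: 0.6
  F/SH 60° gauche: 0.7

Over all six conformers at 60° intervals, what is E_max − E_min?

SH at 0° (eclipsed): H–SH eclipsed, F–I eclipsed, H–H eclipsed; 1.8 + 2.5 + 0.9 = 5.2 kcal/mol.
SH at 60° (staggered): F–SH gauche, F–I gauche; 0.7 + 0.6 = 1.3 kcal/mol.
SH at 120° (eclipsed): H–H eclipsed, F–SH eclipsed, H–I eclipsed; 0.9 + 2.1 + 1.9 = 4.9 kcal/mol.
SH at 180° (staggered): F–SH gauche; 0.7 = 0.7 kcal/mol.
SH at 240° (eclipsed): H–I eclipsed, F–H eclipsed, H–SH eclipsed; 1.9 + 1.1 + 1.8 = 4.8 kcal/mol.
SH at 300° (staggered): F–I gauche; 0.6 = 0.6 kcal/mol.
Max at 0° (5.2 kcal/mol), min at 300° (0.6 kcal/mol); barrier = 4.6 kcal/mol.

4.6 kcal/mol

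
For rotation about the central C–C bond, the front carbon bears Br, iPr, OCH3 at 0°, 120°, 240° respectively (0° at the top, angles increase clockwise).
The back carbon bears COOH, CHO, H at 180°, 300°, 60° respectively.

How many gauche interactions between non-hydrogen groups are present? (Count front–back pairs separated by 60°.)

Non-H gauche pairs: Br(0°)/CHO(300°); iPr(120°)/COOH(180°); OCH3(240°)/COOH(180°); OCH3(240°)/CHO(300°) — 4 interactions.

4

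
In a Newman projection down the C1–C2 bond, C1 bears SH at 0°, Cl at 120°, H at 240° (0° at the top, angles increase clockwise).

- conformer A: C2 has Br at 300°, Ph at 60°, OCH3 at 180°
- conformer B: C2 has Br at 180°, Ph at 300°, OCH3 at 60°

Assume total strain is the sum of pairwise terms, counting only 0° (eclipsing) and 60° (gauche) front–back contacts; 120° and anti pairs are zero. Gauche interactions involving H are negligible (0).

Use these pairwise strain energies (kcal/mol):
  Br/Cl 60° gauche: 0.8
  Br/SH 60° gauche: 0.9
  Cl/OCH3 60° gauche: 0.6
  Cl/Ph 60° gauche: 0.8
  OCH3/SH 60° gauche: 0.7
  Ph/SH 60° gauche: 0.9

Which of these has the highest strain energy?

A

A is staggered. SH at 0° is gauche with Br at 300° (0.9); SH at 0° is gauche with Ph at 60° (0.9); Cl at 120° is gauche with Ph at 60° (0.8); Cl at 120° is gauche with OCH3 at 180° (0.6). Total 3.2 kcal/mol.
B is staggered. SH at 0° is gauche with Ph at 300° (0.9); SH at 0° is gauche with OCH3 at 60° (0.7); Cl at 120° is gauche with Br at 180° (0.8); Cl at 120° is gauche with OCH3 at 60° (0.6). Total 3.0 kcal/mol.
A has the highest total (3.2 kcal/mol).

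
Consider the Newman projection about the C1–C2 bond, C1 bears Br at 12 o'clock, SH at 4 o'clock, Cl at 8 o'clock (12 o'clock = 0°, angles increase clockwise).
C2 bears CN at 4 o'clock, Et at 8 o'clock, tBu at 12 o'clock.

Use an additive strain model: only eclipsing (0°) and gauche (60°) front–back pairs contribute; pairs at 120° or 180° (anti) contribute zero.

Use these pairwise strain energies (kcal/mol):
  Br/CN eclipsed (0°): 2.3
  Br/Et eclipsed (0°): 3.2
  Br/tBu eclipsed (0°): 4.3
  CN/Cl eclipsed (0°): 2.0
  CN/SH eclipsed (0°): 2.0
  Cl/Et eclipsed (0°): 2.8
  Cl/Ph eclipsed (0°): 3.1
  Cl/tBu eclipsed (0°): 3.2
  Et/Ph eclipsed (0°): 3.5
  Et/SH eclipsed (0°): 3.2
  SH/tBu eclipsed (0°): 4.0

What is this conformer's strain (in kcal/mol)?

9.1 kcal/mol

This conformer (eclipsed): Br–tBu eclipsed, SH–CN eclipsed, Cl–Et eclipsed; 4.3 + 2.0 + 2.8 = 9.1 kcal/mol.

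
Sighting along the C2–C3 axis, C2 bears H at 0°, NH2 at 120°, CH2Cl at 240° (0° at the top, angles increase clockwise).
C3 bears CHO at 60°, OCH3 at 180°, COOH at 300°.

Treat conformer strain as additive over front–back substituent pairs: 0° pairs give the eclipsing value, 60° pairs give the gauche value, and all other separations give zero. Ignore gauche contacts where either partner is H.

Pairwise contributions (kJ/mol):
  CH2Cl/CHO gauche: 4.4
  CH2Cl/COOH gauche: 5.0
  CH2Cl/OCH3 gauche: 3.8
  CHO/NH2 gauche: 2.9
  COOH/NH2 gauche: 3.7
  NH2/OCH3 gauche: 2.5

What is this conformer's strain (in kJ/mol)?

14.2 kJ/mol

This conformer (staggered): NH2(120°)/CHO(60°) gauche 2.9; NH2(120°)/OCH3(180°) gauche 2.5; CH2Cl(240°)/OCH3(180°) gauche 3.8; CH2Cl(240°)/COOH(300°) gauche 5.0 → 14.2 kJ/mol.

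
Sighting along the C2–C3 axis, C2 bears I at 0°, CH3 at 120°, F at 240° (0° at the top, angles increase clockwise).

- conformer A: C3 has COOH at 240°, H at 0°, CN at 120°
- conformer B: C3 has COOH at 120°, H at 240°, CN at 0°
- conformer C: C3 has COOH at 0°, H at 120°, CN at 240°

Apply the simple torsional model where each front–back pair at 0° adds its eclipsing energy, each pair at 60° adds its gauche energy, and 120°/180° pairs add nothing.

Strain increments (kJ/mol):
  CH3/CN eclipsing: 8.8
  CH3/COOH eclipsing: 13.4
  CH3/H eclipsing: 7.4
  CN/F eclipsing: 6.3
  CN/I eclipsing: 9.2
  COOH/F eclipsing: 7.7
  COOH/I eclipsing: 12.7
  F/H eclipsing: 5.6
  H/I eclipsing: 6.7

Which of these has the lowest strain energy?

A (eclipsed): I–H eclipsed, CH3–CN eclipsed, F–COOH eclipsed; 6.7 + 8.8 + 7.7 = 23.2 kJ/mol.
B (eclipsed): I–CN eclipsed, CH3–COOH eclipsed, F–H eclipsed; 9.2 + 13.4 + 5.6 = 28.2 kJ/mol.
C (eclipsed): I–COOH eclipsed, CH3–H eclipsed, F–CN eclipsed; 12.7 + 7.4 + 6.3 = 26.4 kJ/mol.
A has the lowest total (23.2 kJ/mol).

A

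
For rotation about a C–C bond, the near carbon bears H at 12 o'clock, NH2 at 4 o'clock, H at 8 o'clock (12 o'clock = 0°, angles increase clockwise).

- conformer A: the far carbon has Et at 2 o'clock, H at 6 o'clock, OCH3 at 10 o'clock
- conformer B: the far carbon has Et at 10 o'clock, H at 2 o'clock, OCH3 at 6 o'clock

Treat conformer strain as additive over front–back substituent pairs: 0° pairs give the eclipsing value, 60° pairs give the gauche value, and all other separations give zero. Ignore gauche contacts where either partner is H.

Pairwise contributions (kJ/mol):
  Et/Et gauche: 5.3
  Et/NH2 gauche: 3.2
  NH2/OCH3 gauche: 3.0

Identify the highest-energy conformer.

A

A is staggered. NH2 at 120° is gauche with Et at 60° (3.2). Total 3.2 kJ/mol.
B is staggered. NH2 at 120° is gauche with OCH3 at 180° (3.0). Total 3.0 kJ/mol.
A has the highest total (3.2 kJ/mol).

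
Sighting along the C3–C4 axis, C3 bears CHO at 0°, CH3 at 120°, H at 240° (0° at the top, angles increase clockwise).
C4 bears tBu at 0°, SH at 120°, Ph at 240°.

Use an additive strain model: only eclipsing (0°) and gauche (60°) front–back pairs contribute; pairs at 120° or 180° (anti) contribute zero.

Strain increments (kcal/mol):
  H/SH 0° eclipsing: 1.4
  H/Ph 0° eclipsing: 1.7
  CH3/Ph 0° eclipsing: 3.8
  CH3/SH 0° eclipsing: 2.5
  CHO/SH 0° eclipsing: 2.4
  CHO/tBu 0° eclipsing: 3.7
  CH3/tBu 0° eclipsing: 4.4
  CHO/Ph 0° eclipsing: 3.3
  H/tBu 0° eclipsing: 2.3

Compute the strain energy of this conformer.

7.9 kcal/mol

This conformer (eclipsed): CHO(0°)/tBu(0°) eclipsed 3.7; CH3(120°)/SH(120°) eclipsed 2.5; H(240°)/Ph(240°) eclipsed 1.7 → 7.9 kcal/mol.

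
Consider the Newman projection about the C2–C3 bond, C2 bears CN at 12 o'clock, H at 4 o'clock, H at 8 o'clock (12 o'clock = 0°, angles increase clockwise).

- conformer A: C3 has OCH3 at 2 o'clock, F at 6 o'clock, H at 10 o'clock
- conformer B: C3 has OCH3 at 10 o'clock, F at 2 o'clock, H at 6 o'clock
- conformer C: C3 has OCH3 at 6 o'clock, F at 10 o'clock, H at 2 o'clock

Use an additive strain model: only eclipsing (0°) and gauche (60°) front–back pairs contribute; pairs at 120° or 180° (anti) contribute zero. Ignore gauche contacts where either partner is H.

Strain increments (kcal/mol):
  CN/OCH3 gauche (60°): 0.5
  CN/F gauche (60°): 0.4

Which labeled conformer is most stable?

C

A (staggered): CN(0°)/OCH3(60°) gauche 0.5 → 0.5 kcal/mol.
B (staggered): CN(0°)/OCH3(300°) gauche 0.5; CN(0°)/F(60°) gauche 0.4 → 0.9 kcal/mol.
C (staggered): CN(0°)/F(300°) gauche 0.4 → 0.4 kcal/mol.
C has the lowest total (0.4 kcal/mol).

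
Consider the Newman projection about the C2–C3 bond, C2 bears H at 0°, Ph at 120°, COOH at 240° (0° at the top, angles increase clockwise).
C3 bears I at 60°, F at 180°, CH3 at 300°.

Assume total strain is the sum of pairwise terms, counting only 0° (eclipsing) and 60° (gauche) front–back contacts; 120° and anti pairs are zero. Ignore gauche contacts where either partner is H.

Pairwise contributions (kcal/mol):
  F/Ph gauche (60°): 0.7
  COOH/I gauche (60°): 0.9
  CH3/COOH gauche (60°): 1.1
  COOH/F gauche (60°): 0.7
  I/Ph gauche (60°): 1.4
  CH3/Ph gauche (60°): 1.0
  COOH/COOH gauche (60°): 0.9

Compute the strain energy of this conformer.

3.9 kcal/mol

This conformer (staggered): Ph–I gauche, Ph–F gauche, COOH–F gauche, COOH–CH3 gauche; 1.4 + 0.7 + 0.7 + 1.1 = 3.9 kcal/mol.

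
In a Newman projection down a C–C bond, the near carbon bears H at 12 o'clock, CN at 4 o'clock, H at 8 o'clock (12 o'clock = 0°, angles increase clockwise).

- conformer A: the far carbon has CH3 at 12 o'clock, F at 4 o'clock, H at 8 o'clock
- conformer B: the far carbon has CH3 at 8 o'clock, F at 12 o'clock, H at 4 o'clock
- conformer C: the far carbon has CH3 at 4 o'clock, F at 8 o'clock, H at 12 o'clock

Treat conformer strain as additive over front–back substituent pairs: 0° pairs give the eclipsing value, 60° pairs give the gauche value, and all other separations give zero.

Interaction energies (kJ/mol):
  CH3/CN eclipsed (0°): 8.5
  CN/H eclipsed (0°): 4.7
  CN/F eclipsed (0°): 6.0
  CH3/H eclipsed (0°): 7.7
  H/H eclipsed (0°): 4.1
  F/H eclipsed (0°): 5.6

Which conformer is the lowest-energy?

A (eclipsed): H(0°)/CH3(0°) eclipsed 7.7; CN(120°)/F(120°) eclipsed 6.0; H(240°)/H(240°) eclipsed 4.1 → 17.8 kJ/mol.
B (eclipsed): H(0°)/F(0°) eclipsed 5.6; CN(120°)/H(120°) eclipsed 4.7; H(240°)/CH3(240°) eclipsed 7.7 → 18.0 kJ/mol.
C (eclipsed): H(0°)/H(0°) eclipsed 4.1; CN(120°)/CH3(120°) eclipsed 8.5; H(240°)/F(240°) eclipsed 5.6 → 18.2 kJ/mol.
A has the lowest total (17.8 kJ/mol).

A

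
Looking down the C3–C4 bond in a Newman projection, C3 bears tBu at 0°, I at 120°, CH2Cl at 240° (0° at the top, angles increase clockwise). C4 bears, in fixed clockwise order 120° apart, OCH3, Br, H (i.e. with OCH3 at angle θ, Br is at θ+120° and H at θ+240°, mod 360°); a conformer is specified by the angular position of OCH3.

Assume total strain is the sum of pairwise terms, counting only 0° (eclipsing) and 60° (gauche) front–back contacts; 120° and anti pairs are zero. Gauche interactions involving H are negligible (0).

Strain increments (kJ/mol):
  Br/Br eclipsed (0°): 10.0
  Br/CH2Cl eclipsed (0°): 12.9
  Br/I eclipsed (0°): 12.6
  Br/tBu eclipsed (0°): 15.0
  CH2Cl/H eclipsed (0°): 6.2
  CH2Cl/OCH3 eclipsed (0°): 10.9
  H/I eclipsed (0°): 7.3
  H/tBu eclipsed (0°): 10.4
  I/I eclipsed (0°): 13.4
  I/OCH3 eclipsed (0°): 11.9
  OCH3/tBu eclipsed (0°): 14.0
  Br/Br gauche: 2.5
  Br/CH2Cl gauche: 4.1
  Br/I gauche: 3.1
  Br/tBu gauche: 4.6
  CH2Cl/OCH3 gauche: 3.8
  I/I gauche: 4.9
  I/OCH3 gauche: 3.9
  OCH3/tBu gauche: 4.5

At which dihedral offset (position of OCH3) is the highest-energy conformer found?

120°

OCH3 at 0° (eclipsed): tBu–OCH3 eclipsed, I–Br eclipsed, CH2Cl–H eclipsed; 14.0 + 12.6 + 6.2 = 32.8 kJ/mol.
OCH3 at 60° (staggered): tBu–OCH3 gauche, I–OCH3 gauche, I–Br gauche, CH2Cl–Br gauche; 4.5 + 3.9 + 3.1 + 4.1 = 15.6 kJ/mol.
OCH3 at 120° (eclipsed): tBu–H eclipsed, I–OCH3 eclipsed, CH2Cl–Br eclipsed; 10.4 + 11.9 + 12.9 = 35.2 kJ/mol.
OCH3 at 180° (staggered): tBu–Br gauche, I–OCH3 gauche, CH2Cl–OCH3 gauche, CH2Cl–Br gauche; 4.6 + 3.9 + 3.8 + 4.1 = 16.4 kJ/mol.
OCH3 at 240° (eclipsed): tBu–Br eclipsed, I–H eclipsed, CH2Cl–OCH3 eclipsed; 15.0 + 7.3 + 10.9 = 33.2 kJ/mol.
OCH3 at 300° (staggered): tBu–OCH3 gauche, tBu–Br gauche, I–Br gauche, CH2Cl–OCH3 gauche; 4.5 + 4.6 + 3.1 + 3.8 = 16.0 kJ/mol.
The maximum (35.2 kJ/mol) occurs with OCH3 at 120°.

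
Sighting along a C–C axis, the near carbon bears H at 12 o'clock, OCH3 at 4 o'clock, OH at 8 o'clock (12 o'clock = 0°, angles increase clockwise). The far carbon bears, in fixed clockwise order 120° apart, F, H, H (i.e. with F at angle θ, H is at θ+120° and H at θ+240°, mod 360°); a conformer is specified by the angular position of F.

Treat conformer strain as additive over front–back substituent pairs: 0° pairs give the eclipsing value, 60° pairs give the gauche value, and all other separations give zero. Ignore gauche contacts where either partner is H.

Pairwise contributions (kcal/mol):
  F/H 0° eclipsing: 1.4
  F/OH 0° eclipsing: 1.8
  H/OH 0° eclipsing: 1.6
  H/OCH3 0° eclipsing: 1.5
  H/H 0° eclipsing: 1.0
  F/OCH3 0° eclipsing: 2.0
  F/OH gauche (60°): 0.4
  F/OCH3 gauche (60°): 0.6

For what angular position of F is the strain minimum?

300°

F at 0° (eclipsed): H–F eclipsed, OCH3–H eclipsed, OH–H eclipsed; 1.4 + 1.5 + 1.6 = 4.5 kcal/mol.
F at 60° (staggered): OCH3–F gauche; 0.6 = 0.6 kcal/mol.
F at 120° (eclipsed): H–H eclipsed, OCH3–F eclipsed, OH–H eclipsed; 1.0 + 2.0 + 1.6 = 4.6 kcal/mol.
F at 180° (staggered): OCH3–F gauche, OH–F gauche; 0.6 + 0.4 = 1.0 kcal/mol.
F at 240° (eclipsed): H–H eclipsed, OCH3–H eclipsed, OH–F eclipsed; 1.0 + 1.5 + 1.8 = 4.3 kcal/mol.
F at 300° (staggered): OH–F gauche; 0.4 = 0.4 kcal/mol.
The minimum (0.4 kcal/mol) occurs with F at 300°.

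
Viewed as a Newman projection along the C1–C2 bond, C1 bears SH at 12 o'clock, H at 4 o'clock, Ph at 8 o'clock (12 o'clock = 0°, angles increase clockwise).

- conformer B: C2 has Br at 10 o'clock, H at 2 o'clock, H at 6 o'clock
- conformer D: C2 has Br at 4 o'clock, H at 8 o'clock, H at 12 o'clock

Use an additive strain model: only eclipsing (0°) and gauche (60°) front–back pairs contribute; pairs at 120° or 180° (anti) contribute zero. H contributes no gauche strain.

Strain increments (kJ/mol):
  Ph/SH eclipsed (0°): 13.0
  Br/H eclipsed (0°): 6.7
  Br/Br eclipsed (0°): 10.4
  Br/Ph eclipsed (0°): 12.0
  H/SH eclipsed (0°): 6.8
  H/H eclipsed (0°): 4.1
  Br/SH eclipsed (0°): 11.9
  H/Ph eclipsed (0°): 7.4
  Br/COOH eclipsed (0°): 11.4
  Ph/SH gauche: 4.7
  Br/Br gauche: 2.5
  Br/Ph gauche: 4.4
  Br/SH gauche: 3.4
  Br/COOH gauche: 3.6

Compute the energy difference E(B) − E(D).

B (staggered): SH(0°)/Br(300°) gauche 3.4; Ph(240°)/Br(300°) gauche 4.4 → 7.8 kJ/mol.
D (eclipsed): SH(0°)/H(0°) eclipsed 6.8; H(120°)/Br(120°) eclipsed 6.7; Ph(240°)/H(240°) eclipsed 7.4 → 20.9 kJ/mol.
E(B) − E(D) = 7.8 − 20.9 = -13.1 kJ/mol.

-13.1 kJ/mol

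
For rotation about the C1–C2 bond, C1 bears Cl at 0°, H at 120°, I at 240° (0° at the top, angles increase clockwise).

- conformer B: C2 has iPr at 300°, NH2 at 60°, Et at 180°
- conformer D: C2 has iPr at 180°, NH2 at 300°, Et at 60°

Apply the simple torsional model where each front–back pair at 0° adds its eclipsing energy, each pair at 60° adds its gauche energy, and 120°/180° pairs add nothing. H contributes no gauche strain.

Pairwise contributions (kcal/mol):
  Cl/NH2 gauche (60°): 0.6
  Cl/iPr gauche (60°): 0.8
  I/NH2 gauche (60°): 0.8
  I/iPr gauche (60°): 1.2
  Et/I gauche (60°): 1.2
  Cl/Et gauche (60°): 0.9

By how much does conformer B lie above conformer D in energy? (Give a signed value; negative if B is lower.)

+0.3 kcal/mol

B is staggered. Cl at 0° is gauche with iPr at 300° (0.8); Cl at 0° is gauche with NH2 at 60° (0.6); I at 240° is gauche with iPr at 300° (1.2); I at 240° is gauche with Et at 180° (1.2). Total 3.8 kcal/mol.
D is staggered. Cl at 0° is gauche with NH2 at 300° (0.6); Cl at 0° is gauche with Et at 60° (0.9); I at 240° is gauche with iPr at 180° (1.2); I at 240° is gauche with NH2 at 300° (0.8). Total 3.5 kcal/mol.
E(B) − E(D) = 3.8 − 3.5 = +0.3 kcal/mol.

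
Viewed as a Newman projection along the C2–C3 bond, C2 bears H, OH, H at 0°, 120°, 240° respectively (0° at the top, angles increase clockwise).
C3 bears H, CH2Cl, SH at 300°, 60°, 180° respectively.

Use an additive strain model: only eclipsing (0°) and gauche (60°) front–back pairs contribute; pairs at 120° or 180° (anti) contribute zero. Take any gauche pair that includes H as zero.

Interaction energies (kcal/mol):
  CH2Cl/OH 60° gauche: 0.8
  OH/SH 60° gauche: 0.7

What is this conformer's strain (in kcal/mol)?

1.5 kcal/mol

This conformer is staggered. OH at 120° is gauche with CH2Cl at 60° (0.8); OH at 120° is gauche with SH at 180° (0.7). Total 1.5 kcal/mol.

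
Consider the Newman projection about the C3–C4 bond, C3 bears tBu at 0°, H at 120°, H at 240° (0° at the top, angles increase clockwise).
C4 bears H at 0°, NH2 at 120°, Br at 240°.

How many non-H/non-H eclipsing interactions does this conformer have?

0

Every eclipsing pair involves H, so the count is 0.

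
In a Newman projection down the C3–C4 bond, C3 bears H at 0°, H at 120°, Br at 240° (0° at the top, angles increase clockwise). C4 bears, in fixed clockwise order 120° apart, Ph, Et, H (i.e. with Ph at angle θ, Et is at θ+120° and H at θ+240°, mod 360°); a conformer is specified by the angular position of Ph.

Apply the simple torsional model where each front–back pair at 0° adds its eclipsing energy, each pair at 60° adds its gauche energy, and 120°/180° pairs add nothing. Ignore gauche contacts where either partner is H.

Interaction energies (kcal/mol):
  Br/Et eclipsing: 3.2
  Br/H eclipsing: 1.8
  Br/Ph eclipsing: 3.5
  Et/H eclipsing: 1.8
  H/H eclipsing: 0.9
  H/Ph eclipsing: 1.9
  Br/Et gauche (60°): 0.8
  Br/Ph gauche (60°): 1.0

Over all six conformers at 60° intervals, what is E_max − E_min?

Ph at 0° (eclipsed): H–Ph eclipsed, H–Et eclipsed, Br–H eclipsed; 1.9 + 1.8 + 1.8 = 5.5 kcal/mol.
Ph at 60° (staggered): Br–Et gauche; 0.8 = 0.8 kcal/mol.
Ph at 120° (eclipsed): H–H eclipsed, H–Ph eclipsed, Br–Et eclipsed; 0.9 + 1.9 + 3.2 = 6.0 kcal/mol.
Ph at 180° (staggered): Br–Ph gauche, Br–Et gauche; 1.0 + 0.8 = 1.8 kcal/mol.
Ph at 240° (eclipsed): H–Et eclipsed, H–H eclipsed, Br–Ph eclipsed; 1.8 + 0.9 + 3.5 = 6.2 kcal/mol.
Ph at 300° (staggered): Br–Ph gauche; 1.0 = 1.0 kcal/mol.
Max at 240° (6.2 kcal/mol), min at 60° (0.8 kcal/mol); barrier = 5.4 kcal/mol.

5.4 kcal/mol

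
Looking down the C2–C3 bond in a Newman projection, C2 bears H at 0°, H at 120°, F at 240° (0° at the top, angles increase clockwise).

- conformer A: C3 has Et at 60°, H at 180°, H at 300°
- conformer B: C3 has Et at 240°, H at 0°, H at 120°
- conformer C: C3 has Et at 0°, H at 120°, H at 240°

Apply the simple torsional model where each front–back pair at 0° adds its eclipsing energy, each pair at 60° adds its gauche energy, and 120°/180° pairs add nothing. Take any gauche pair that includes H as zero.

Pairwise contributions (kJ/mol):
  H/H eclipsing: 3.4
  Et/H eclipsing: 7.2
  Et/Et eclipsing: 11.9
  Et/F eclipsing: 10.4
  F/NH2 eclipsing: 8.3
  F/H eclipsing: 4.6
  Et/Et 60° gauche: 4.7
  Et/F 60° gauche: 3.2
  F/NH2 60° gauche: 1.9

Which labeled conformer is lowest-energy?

A (staggered): no non-H gauche contacts → 0.0 kJ/mol.
B (eclipsed): H(0°)/H(0°) eclipsed 3.4; H(120°)/H(120°) eclipsed 3.4; F(240°)/Et(240°) eclipsed 10.4 → 17.2 kJ/mol.
C (eclipsed): H(0°)/Et(0°) eclipsed 7.2; H(120°)/H(120°) eclipsed 3.4; F(240°)/H(240°) eclipsed 4.6 → 15.2 kJ/mol.
A has the lowest total (0.0 kJ/mol).

A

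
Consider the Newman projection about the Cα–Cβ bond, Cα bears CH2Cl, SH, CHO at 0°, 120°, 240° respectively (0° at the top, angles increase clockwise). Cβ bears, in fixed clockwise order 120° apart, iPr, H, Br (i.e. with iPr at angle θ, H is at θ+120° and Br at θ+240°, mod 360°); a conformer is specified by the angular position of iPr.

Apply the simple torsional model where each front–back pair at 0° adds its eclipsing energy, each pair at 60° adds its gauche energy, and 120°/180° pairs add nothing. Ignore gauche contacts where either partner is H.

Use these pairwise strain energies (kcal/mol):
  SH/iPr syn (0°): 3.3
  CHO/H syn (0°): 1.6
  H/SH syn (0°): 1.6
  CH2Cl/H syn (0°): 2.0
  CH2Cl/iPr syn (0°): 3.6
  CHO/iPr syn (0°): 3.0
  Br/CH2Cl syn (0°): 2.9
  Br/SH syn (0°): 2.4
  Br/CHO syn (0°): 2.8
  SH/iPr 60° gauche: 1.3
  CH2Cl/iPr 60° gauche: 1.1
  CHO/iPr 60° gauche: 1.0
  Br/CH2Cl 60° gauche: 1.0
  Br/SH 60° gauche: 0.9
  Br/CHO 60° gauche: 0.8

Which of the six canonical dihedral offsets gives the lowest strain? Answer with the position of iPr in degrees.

300°

iPr at 0° (eclipsed): CH2Cl(0°)/iPr(0°) eclipsed 3.6; SH(120°)/H(120°) eclipsed 1.6; CHO(240°)/Br(240°) eclipsed 2.8 → 8.0 kcal/mol.
iPr at 60° (staggered): CH2Cl(0°)/iPr(60°) gauche 1.1; CH2Cl(0°)/Br(300°) gauche 1.0; SH(120°)/iPr(60°) gauche 1.3; CHO(240°)/Br(300°) gauche 0.8 → 4.2 kcal/mol.
iPr at 120° (eclipsed): CH2Cl(0°)/Br(0°) eclipsed 2.9; SH(120°)/iPr(120°) eclipsed 3.3; CHO(240°)/H(240°) eclipsed 1.6 → 7.8 kcal/mol.
iPr at 180° (staggered): CH2Cl(0°)/Br(60°) gauche 1.0; SH(120°)/iPr(180°) gauche 1.3; SH(120°)/Br(60°) gauche 0.9; CHO(240°)/iPr(180°) gauche 1.0 → 4.2 kcal/mol.
iPr at 240° (eclipsed): CH2Cl(0°)/H(0°) eclipsed 2.0; SH(120°)/Br(120°) eclipsed 2.4; CHO(240°)/iPr(240°) eclipsed 3.0 → 7.4 kcal/mol.
iPr at 300° (staggered): CH2Cl(0°)/iPr(300°) gauche 1.1; SH(120°)/Br(180°) gauche 0.9; CHO(240°)/iPr(300°) gauche 1.0; CHO(240°)/Br(180°) gauche 0.8 → 3.8 kcal/mol.
The minimum (3.8 kcal/mol) occurs with iPr at 300°.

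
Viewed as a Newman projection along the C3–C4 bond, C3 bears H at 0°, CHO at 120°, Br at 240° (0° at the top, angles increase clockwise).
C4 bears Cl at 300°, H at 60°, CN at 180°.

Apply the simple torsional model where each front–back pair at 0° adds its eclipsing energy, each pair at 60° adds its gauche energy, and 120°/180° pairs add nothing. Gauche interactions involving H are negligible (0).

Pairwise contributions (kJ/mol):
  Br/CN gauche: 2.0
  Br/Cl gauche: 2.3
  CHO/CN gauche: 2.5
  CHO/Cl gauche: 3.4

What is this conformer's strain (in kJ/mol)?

This conformer (staggered): CHO(120°)/CN(180°) gauche 2.5; Br(240°)/Cl(300°) gauche 2.3; Br(240°)/CN(180°) gauche 2.0 → 6.8 kJ/mol.

6.8 kJ/mol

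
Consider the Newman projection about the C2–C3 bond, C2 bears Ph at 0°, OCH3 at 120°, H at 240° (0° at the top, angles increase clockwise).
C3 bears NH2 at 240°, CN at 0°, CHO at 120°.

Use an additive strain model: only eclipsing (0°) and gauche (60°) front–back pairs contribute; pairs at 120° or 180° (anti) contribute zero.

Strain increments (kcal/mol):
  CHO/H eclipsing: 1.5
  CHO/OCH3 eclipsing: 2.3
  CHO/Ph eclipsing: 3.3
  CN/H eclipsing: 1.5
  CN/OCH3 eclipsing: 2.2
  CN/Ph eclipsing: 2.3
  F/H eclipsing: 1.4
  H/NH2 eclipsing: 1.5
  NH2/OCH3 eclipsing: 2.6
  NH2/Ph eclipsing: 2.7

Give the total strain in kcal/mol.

6.1 kcal/mol

This conformer is eclipsed. Ph at 0° is eclipsed with CN at 0° (2.3); OCH3 at 120° is eclipsed with CHO at 120° (2.3); H at 240° is eclipsed with NH2 at 240° (1.5). Total 6.1 kcal/mol.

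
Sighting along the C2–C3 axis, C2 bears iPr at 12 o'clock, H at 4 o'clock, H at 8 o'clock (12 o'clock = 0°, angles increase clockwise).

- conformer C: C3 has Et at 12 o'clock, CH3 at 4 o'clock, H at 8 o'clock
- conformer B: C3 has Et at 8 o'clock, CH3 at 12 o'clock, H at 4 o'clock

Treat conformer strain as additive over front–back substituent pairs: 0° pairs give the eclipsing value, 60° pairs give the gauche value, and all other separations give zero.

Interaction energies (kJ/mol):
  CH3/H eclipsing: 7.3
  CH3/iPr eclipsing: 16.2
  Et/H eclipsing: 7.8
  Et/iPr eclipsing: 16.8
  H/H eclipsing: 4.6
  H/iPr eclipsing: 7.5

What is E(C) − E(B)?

+0.1 kJ/mol

C (eclipsed): iPr(0°)/Et(0°) eclipsed 16.8; H(120°)/CH3(120°) eclipsed 7.3; H(240°)/H(240°) eclipsed 4.6 → 28.7 kJ/mol.
B (eclipsed): iPr(0°)/CH3(0°) eclipsed 16.2; H(120°)/H(120°) eclipsed 4.6; H(240°)/Et(240°) eclipsed 7.8 → 28.6 kJ/mol.
E(C) − E(B) = 28.7 − 28.6 = +0.1 kJ/mol.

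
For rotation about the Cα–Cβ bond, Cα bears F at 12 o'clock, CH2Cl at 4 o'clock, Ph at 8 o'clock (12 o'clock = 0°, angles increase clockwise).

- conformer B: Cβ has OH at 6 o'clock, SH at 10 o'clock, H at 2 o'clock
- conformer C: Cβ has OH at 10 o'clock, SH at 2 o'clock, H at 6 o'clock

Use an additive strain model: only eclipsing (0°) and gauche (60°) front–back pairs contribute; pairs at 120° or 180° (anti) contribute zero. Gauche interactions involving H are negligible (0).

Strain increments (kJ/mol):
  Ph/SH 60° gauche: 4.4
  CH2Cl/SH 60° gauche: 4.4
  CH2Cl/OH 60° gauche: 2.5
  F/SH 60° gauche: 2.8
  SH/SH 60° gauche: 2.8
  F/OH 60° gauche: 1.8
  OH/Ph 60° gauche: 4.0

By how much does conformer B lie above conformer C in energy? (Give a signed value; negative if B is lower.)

B (staggered): F–SH gauche, CH2Cl–OH gauche, Ph–OH gauche, Ph–SH gauche; 2.8 + 2.5 + 4.0 + 4.4 = 13.7 kJ/mol.
C (staggered): F–OH gauche, F–SH gauche, CH2Cl–SH gauche, Ph–OH gauche; 1.8 + 2.8 + 4.4 + 4.0 = 13.0 kJ/mol.
E(B) − E(C) = 13.7 − 13.0 = +0.7 kJ/mol.

+0.7 kJ/mol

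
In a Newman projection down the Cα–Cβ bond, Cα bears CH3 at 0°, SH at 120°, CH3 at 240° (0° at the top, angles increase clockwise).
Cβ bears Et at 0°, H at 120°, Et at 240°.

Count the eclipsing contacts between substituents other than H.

2

Non-H eclipsing pairs: CH3(0°)/Et(0°); CH3(240°)/Et(240°) — 2 interactions.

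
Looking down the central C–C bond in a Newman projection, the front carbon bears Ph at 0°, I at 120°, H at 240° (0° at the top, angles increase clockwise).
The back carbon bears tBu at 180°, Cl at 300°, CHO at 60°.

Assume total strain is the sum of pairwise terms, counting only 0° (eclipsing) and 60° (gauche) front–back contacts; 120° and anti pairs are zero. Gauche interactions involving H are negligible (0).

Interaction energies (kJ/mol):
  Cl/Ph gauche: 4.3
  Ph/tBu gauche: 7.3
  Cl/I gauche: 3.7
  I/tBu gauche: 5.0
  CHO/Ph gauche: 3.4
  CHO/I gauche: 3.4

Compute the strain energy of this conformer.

This conformer (staggered): Ph(0°)/Cl(300°) gauche 4.3; Ph(0°)/CHO(60°) gauche 3.4; I(120°)/tBu(180°) gauche 5.0; I(120°)/CHO(60°) gauche 3.4 → 16.1 kJ/mol.

16.1 kJ/mol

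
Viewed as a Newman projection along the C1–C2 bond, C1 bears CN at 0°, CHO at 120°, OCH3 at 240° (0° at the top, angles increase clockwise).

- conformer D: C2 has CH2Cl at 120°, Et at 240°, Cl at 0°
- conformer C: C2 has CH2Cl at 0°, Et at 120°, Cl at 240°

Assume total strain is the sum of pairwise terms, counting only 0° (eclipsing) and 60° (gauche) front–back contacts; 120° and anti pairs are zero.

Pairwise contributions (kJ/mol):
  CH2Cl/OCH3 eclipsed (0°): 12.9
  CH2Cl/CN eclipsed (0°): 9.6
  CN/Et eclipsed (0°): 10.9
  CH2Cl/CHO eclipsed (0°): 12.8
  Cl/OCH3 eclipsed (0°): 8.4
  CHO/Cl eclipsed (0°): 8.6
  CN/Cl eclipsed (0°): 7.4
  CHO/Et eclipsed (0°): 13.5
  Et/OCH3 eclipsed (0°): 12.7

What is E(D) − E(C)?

+1.4 kJ/mol

D (eclipsed): CN(0°)/Cl(0°) eclipsed 7.4; CHO(120°)/CH2Cl(120°) eclipsed 12.8; OCH3(240°)/Et(240°) eclipsed 12.7 → 32.9 kJ/mol.
C (eclipsed): CN(0°)/CH2Cl(0°) eclipsed 9.6; CHO(120°)/Et(120°) eclipsed 13.5; OCH3(240°)/Cl(240°) eclipsed 8.4 → 31.5 kJ/mol.
E(D) − E(C) = 32.9 − 31.5 = +1.4 kJ/mol.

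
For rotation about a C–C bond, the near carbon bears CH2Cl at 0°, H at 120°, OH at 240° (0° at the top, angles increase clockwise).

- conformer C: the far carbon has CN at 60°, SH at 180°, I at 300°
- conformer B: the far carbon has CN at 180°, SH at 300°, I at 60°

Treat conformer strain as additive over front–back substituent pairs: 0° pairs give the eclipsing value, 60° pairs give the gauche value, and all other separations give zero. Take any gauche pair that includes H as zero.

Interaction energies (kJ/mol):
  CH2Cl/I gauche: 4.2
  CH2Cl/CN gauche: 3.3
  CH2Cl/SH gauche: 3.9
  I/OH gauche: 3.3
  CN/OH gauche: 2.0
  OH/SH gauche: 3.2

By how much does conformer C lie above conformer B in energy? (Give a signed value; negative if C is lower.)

+0.7 kJ/mol

C is staggered. CH2Cl at 0° is gauche with CN at 60° (3.3); CH2Cl at 0° is gauche with I at 300° (4.2); OH at 240° is gauche with SH at 180° (3.2); OH at 240° is gauche with I at 300° (3.3). Total 14.0 kJ/mol.
B is staggered. CH2Cl at 0° is gauche with SH at 300° (3.9); CH2Cl at 0° is gauche with I at 60° (4.2); OH at 240° is gauche with CN at 180° (2.0); OH at 240° is gauche with SH at 300° (3.2). Total 13.3 kJ/mol.
E(C) − E(B) = 14.0 − 13.3 = +0.7 kJ/mol.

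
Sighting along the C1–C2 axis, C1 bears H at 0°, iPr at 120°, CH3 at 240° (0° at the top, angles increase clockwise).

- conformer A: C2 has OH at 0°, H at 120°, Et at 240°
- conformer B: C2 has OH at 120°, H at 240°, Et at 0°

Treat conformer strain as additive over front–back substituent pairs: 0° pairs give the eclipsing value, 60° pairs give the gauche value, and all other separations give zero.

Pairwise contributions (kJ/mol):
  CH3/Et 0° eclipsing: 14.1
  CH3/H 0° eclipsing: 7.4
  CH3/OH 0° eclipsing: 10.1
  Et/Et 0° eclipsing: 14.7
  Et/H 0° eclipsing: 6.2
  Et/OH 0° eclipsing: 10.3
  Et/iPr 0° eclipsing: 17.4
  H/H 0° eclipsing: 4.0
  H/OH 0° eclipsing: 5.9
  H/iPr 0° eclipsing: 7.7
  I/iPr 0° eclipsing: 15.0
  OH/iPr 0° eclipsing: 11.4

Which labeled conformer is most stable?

B

A (eclipsed): H–OH eclipsed, iPr–H eclipsed, CH3–Et eclipsed; 5.9 + 7.7 + 14.1 = 27.7 kJ/mol.
B (eclipsed): H–Et eclipsed, iPr–OH eclipsed, CH3–H eclipsed; 6.2 + 11.4 + 7.4 = 25.0 kJ/mol.
B has the lowest total (25.0 kJ/mol).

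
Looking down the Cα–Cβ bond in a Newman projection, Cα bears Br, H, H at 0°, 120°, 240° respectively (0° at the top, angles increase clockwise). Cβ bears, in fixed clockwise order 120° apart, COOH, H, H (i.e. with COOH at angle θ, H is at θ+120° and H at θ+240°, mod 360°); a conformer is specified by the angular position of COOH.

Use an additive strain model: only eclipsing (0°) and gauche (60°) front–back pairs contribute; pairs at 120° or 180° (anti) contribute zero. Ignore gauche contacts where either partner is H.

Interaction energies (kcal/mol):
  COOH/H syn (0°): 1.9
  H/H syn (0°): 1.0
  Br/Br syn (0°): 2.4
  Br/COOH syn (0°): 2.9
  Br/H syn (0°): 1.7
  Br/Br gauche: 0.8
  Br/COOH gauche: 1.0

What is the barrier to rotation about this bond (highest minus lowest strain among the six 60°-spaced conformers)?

4.9 kcal/mol

COOH at 0° is eclipsed. Br at 0° is eclipsed with COOH at 0° (2.9); H at 120° is eclipsed with H at 120° (1.0); H at 240° is eclipsed with H at 240° (1.0). Total 4.9 kcal/mol.
COOH at 60° is staggered. Br at 0° is gauche with COOH at 60° (1.0). Total 1.0 kcal/mol.
COOH at 120° is eclipsed. Br at 0° is eclipsed with H at 0° (1.7); H at 120° is eclipsed with COOH at 120° (1.9); H at 240° is eclipsed with H at 240° (1.0). Total 4.6 kcal/mol.
COOH at 180° (staggered): no non-H gauche contacts → 0.0 kcal/mol.
COOH at 240° is eclipsed. Br at 0° is eclipsed with H at 0° (1.7); H at 120° is eclipsed with H at 120° (1.0); H at 240° is eclipsed with COOH at 240° (1.9). Total 4.6 kcal/mol.
COOH at 300° is staggered. Br at 0° is gauche with COOH at 300° (1.0). Total 1.0 kcal/mol.
Max at 0° (4.9 kcal/mol), min at 180° (0.0 kcal/mol); barrier = 4.9 kcal/mol.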